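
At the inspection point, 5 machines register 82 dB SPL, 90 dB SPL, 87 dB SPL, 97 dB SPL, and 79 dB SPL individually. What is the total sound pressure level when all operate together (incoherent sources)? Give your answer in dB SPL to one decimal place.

For uncorrelated sources the intensities add, so convert each level to linear form, sum, and take 10·log₁₀ of the total.
Σ 10^(L/10) = 10^(82/10) + 10^(90/10) + 10^(87/10) + 10^(97/10) + 10^(79/10) = 6.751e+09.
L_total = 10·log₁₀(6.751e+09) = 98.29 dB SPL.

98.3 dB SPL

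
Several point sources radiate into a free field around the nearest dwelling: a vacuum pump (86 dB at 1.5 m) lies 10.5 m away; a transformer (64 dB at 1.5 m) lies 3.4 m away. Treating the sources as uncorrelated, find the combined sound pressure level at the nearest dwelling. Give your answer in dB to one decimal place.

69.4 dB

Propagate each source to the receiver with L = L_ref − 20·log₁₀(r/r_ref), then add intensities.
vacuum pump: 86 − 20·log₁₀(10.5/1.5) = 86 − 16.90 = 69.10 dB.
transformer: 64 − 20·log₁₀(3.4/1.5) = 64 − 7.11 = 56.89 dB.
Σ 10^(L/10) = 8.614e+06 → L_total = 10·log₁₀(8.614e+06) = 69.35 dB.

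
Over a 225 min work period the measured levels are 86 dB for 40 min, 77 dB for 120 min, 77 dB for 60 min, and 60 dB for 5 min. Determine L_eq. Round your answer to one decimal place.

L_eq = 10·log₁₀[(1/T)·Σ tᵢ·10^(Lᵢ/10)] with T = 225 min.
Σ tᵢ·10^(Lᵢ/10) = 40·10^(86/10) + 120·10^(77/10) + 60·10^(77/10) + 5·10^(60/10) = 2.495e+10.
L_eq = 10·log₁₀(2.495e+10/225) = 80.45 dB.

80.4 dB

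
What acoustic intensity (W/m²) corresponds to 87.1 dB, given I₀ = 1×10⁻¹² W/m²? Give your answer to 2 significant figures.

0.00051 W/m²

I/I₀ = 10^(87.1/10) = 5.129e+08, so I = 5.129e+08 × 10⁻¹² W/m².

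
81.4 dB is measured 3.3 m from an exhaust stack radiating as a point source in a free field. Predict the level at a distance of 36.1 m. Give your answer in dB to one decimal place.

60.6 dB

Spherical spreading from a point source gives a 20·log₁₀(r₂/r₁) drop.
L₂ = 81.4 − 20·log₁₀(36.1/3.3) = 81.4 − 20.780 = 60.62 dB.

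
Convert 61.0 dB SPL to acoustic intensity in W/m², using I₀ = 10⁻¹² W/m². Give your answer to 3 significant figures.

1.26e-06 W/m²

I = I₀·10^(L/10) = 10⁻¹² × 10^(61.0/10) = 10^(-5.900).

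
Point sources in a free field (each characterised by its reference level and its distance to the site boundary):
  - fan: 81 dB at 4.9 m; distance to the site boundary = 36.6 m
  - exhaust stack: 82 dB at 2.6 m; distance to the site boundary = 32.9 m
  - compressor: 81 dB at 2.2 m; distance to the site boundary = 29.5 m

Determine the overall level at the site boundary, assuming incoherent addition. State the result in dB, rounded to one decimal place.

First find each source's level at the receiver (point-source: −20·log₁₀(r/r_ref)), then combine on an intensity basis.
fan: 81 − 20·log₁₀(36.6/4.9) = 81 − 17.47 = 63.53 dB.
exhaust stack: 82 − 20·log₁₀(32.9/2.6) = 82 − 22.04 = 59.96 dB.
compressor: 81 − 20·log₁₀(29.5/2.2) = 81 − 22.55 = 58.45 dB.
Σ 10^(L/10) = 3.946e+06 → L_total = 10·log₁₀(3.946e+06) = 65.96 dB.

66.0 dB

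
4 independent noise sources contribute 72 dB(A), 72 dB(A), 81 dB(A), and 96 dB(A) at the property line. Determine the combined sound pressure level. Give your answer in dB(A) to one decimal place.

96.2 dB(A)

Incoherent sources combine by intensity addition: L_total = 10·log₁₀(Σ 10^(L_i/10)).
Σ 10^(L/10) = 10^(72/10) + 10^(72/10) + 10^(81/10) + 10^(96/10) = 4.139e+09.
L_total = 10·log₁₀(4.139e+09) = 96.17 dB(A).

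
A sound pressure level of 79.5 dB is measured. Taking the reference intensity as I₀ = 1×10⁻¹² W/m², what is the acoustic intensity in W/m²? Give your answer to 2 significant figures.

8.9e-05 W/m²

L = 10·log₁₀(I/I₀) ⇒ I = I₀·10^(L/10) = 10⁻¹² × 10^7.95.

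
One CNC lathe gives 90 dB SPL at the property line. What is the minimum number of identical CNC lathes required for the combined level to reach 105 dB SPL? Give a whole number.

N identical sources give L₁ + 10·log₁₀ N, so require 10·log₁₀ N ≥ 105 − 90 = 15.0 dB.
N ≥ 10^(15.0/10) = 31.623, so N = 32.

32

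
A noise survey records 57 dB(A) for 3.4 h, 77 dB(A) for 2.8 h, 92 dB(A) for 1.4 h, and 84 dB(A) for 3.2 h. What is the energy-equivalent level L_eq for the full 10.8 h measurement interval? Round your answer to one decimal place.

84.7 dB(A)

L_eq = 10·log₁₀[(1/T)·Σ tᵢ·10^(Lᵢ/10)] with T = 10.8 h.
Σ tᵢ·10^(Lᵢ/10) = 3.4·10^(57/10) + 2.8·10^(77/10) + 1.4·10^(92/10) + 3.2·10^(84/10) = 3.165e+09.
L_eq = 10·log₁₀(3.165e+09/10.8) = 84.67 dB(A).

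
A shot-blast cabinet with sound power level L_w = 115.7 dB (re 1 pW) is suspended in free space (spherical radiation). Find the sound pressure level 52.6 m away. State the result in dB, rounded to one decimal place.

The power spreads over a sphere of area 4π·r², so L_p = L_w − 10·log₁₀(4π·r²).
4π·r² = 3.477e+04 m², 10·log₁₀ of that is 45.412 dB.
L_p = 115.7 − 45.412 = 70.29 dB.

70.3 dB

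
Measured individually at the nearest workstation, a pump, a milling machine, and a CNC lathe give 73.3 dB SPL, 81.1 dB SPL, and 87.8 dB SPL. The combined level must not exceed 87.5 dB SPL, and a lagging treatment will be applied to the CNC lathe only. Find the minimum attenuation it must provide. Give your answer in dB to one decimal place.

The untreated sources together contribute 10^(73.3/10) + 10^(81.1/10) = 1.502e+08, i.e. 81.77 dB SPL.
To meet 87.5 dB SPL overall, the treated CNC lathe may contribute at most 10^(87.5/10) − 1.502e+08 = 4.121e+08, i.e. 86.15 dB SPL.
Required insertion loss = 87.8 − 86.15 = 1.65 dB.

1.6 dB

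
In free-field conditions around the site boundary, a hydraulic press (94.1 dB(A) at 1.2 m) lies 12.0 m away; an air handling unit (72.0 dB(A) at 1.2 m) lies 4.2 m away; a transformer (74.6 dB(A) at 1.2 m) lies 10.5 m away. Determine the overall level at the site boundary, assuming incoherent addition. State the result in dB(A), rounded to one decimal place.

74.4 dB(A)

Propagate each source to the receiver with L = L_ref − 20·log₁₀(r/r_ref), then add intensities.
hydraulic press: 94.1 − 20·log₁₀(12.0/1.2) = 94.1 − 20.00 = 74.10 dB(A).
air handling unit: 72.0 − 20·log₁₀(4.2/1.2) = 72.0 − 10.88 = 61.12 dB(A).
transformer: 74.6 − 20·log₁₀(10.5/1.2) = 74.6 − 18.84 = 55.76 dB(A).
Σ 10^(L/10) = 2.737e+07 → L_total = 10·log₁₀(2.737e+07) = 74.37 dB(A).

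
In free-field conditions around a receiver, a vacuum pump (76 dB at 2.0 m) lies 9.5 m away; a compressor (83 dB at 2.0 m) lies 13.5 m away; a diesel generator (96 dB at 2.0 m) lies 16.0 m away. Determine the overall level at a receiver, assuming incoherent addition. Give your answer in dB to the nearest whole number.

78 dB

Apply inverse-square spreading to bring every level to the receiver, then sum 10^(L/10).
vacuum pump: 76 − 20·log₁₀(9.5/2.0) = 76 − 13.53 = 62.47 dB.
compressor: 83 − 20·log₁₀(13.5/2.0) = 83 − 16.59 = 66.41 dB.
diesel generator: 96 − 20·log₁₀(16.0/2.0) = 96 − 18.06 = 77.94 dB.
Σ 10^(L/10) = 6.835e+07 → L_total = 10·log₁₀(6.835e+07) = 78.35 dB.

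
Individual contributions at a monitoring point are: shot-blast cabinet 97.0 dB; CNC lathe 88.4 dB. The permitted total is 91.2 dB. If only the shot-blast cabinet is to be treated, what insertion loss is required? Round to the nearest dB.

Everything except the shot-blast cabinet sums to 10^(88.4/10) = 6.918e+08 in linear terms, 88.40 dB.
The limit corresponds to 10^(91.2/10) = 1.318e+09; subtracting the fixed part leaves 6.264e+08 for the shot-blast cabinet, i.e. 87.97 dB.
So the shot-blast cabinet must be reduced from 97.0 to 87.97 dB: IL = 9.03 dB.

9 dB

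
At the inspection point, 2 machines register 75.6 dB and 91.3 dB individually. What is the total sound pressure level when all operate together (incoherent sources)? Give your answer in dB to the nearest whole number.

91 dB

For uncorrelated sources the intensities add, so convert each level to linear form, sum, and take 10·log₁₀ of the total.
Σ 10^(L/10) = 10^(75.6/10) + 10^(91.3/10) = 1.385e+09.
L_total = 10·log₁₀(1.385e+09) = 91.42 dB.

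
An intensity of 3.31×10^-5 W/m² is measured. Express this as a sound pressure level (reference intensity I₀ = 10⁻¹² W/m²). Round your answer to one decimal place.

Dividing by I₀ shifts the exponent by 12: I/I₀ = 3.31×10^7.
L = 10·(0.5198 + 7) = 75.20 dB.

75.2 dB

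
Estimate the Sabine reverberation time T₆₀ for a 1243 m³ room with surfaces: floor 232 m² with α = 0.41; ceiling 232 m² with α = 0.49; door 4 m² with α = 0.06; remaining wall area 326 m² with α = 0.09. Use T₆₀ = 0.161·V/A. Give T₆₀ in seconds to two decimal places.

0.84 s

Summing Sᵢαᵢ: 232·0.41 + 232·0.49 + 4·0.06 + 326·0.09 = 238.38 m².
T₆₀ = 0.161 × 1243 / 238.38 = 0.840 s.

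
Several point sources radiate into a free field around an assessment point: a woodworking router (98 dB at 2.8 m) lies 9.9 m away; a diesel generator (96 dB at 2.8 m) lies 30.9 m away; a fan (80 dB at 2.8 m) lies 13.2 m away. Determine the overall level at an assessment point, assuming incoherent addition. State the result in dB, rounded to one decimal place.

87.3 dB

First find each source's level at the receiver (point-source: −20·log₁₀(r/r_ref)), then combine on an intensity basis.
woodworking router: 98 − 20·log₁₀(9.9/2.8) = 98 − 10.97 = 87.03 dB.
diesel generator: 96 − 20·log₁₀(30.9/2.8) = 96 − 20.86 = 75.14 dB.
fan: 80 − 20·log₁₀(13.2/2.8) = 80 − 13.47 = 66.53 dB.
Σ 10^(L/10) = 5.419e+08 → L_total = 10·log₁₀(5.419e+08) = 87.34 dB.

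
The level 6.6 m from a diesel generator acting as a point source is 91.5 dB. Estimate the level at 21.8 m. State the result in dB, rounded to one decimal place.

81.1 dB

Point-source attenuation: ΔL = 20·log₁₀(r₂/r₁) = 20·log₁₀(21.8/6.6) = 10.378 dB.
L₂ = 91.5 − 20·log₁₀(21.8/6.6) = 91.5 − 10.378 = 81.12 dB.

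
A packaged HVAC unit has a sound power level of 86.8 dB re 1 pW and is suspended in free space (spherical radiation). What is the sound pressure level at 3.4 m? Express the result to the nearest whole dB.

The power spreads over a sphere of area 4π·r², so L_p = L_w − 10·log₁₀(4π·r²).
4π·r² = 145.3 m², 10·log₁₀ of that is 21.622 dB.
L_p = 86.8 − 21.622 = 65.18 dB.

65 dB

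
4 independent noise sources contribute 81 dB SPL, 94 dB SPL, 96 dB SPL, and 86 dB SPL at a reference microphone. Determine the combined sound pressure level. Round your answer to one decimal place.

For uncorrelated sources the intensities add, so convert each level to linear form, sum, and take 10·log₁₀ of the total.
Σ 10^(L/10) = 10^(81/10) + 10^(94/10) + 10^(96/10) + 10^(86/10) = 7.017e+09.
L_total = 10·log₁₀(7.017e+09) = 98.46 dB SPL.

98.5 dB SPL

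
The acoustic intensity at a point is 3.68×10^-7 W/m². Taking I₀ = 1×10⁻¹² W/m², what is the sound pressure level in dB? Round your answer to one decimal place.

55.7 dB

Dividing by I₀ shifts the exponent by 12: I/I₀ = 3.68×10^5.
L = 10·(0.5658 + 5) = 55.66 dB.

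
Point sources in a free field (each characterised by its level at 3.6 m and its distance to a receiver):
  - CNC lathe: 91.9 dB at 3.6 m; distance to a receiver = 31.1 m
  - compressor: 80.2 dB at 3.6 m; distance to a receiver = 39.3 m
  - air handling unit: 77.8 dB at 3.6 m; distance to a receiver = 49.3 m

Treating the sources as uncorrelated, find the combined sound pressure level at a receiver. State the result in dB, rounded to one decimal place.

73.4 dB

Apply inverse-square spreading to bring every level to the receiver, then sum 10^(L/10).
CNC lathe: 91.9 − 20·log₁₀(31.1/3.6) = 91.9 − 18.73 = 73.17 dB.
compressor: 80.2 − 20·log₁₀(39.3/3.6) = 80.2 − 20.76 = 59.44 dB.
air handling unit: 77.8 − 20·log₁₀(49.3/3.6) = 77.8 − 22.73 = 55.07 dB.
Σ 10^(L/10) = 2.195e+07 → L_total = 10·log₁₀(2.195e+07) = 73.41 dB.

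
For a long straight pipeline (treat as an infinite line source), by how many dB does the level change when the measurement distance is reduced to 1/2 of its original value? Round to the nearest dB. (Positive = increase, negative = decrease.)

With cylindrical spreading the level changes by −10·log₁₀(r₂/r₁).
ΔL = −10·log₁₀(0.5) = +3.01 dB.

+3 dB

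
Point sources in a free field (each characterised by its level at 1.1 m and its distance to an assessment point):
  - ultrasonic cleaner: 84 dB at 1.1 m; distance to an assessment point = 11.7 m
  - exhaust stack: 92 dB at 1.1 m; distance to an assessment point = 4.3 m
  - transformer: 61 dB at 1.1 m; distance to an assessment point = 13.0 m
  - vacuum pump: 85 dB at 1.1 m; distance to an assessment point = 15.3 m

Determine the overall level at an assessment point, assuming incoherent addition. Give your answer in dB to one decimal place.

80.3 dB

First find each source's level at the receiver (point-source: −20·log₁₀(r/r_ref)), then combine on an intensity basis.
ultrasonic cleaner: 84 − 20·log₁₀(11.7/1.1) = 84 − 20.54 = 63.46 dB.
exhaust stack: 92 − 20·log₁₀(4.3/1.1) = 92 − 11.84 = 80.16 dB.
transformer: 61 − 20·log₁₀(13.0/1.1) = 61 − 21.45 = 39.55 dB.
vacuum pump: 85 − 20·log₁₀(15.3/1.1) = 85 − 22.87 = 62.13 dB.
Σ 10^(L/10) = 1.076e+08 → L_total = 10·log₁₀(1.076e+08) = 80.32 dB.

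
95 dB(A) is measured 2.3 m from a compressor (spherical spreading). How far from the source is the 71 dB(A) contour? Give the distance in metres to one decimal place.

36.5 m

Point-source spreading drops the level by 20·log₁₀(r₂/r₁); inverting, r₂/r₁ = 10^(ΔL/20).
r₂ = 2.3·10^((95−71)/20) = 2.3·10^(24.0/20) = 36.45 m.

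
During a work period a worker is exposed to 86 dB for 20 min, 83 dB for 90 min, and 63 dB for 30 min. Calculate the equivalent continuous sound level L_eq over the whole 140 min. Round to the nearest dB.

Weight each interval's intensity by its duration and average over T = 140 min:
Σ tᵢ·10^(Lᵢ/10) = 20·10^(86/10) + 90·10^(83/10) + 30·10^(63/10) = 2.598e+10.
L_eq = 10·log₁₀(2.598e+10/140) = 82.69 dB.

83 dB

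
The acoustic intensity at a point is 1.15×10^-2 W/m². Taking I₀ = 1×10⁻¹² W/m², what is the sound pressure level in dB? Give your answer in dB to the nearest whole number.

I/I₀ = 1.15×10^-2/10⁻¹² = 1.15×10^10, and L = 10·log₁₀(I/I₀).
L = 10·(0.0607 + 10) = 100.61 dB.

101 dB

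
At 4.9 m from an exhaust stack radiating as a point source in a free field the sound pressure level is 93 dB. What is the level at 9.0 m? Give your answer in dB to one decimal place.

For a point source, L₂ = L₁ − 20·log₁₀(r₂/r₁).
L₂ = 93 − 20·log₁₀(9.0/4.9) = 93 − 5.281 = 87.72 dB.

87.7 dB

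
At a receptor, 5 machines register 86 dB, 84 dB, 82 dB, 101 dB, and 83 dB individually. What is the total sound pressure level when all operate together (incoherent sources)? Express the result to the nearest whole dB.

Incoherent sources combine by intensity addition: L_total = 10·log₁₀(Σ 10^(L_i/10)).
Σ 10^(L/10) = 10^(86/10) + 10^(84/10) + 10^(82/10) + 10^(101/10) + 10^(83/10) = 1.360e+10.
L_total = 10·log₁₀(1.360e+10) = 101.33 dB.

101 dB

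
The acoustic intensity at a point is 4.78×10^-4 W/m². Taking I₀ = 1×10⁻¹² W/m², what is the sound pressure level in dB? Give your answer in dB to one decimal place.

L = 10·log₁₀(I/I₀) = 10·log₁₀(4.78×10^-4/10⁻¹²) = 10·log₁₀(4.78×10^8).
L = 10·(0.6794 + 8) = 86.79 dB.

86.8 dB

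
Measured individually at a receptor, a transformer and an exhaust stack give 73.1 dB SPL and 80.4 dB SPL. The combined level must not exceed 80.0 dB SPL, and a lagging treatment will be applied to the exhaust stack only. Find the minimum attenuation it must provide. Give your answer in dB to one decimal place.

The untreated sources together contribute 10^(73.1/10) = 2.042e+07, i.e. 73.10 dB SPL.
To meet 80.0 dB SPL overall, the treated exhaust stack may contribute at most 10^(80.0/10) − 2.042e+07 = 7.958e+07, i.e. 79.01 dB SPL.
Required insertion loss = 80.4 − 79.01 = 1.39 dB.

1.4 dB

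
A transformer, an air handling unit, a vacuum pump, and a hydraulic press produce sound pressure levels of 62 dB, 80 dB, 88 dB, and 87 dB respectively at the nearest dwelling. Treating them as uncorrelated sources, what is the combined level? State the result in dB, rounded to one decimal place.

90.9 dB

For uncorrelated sources the intensities add, so convert each level to linear form, sum, and take 10·log₁₀ of the total.
Σ 10^(L/10) = 10^(62/10) + 10^(80/10) + 10^(88/10) + 10^(87/10) = 1.234e+09.
L_total = 10·log₁₀(1.234e+09) = 90.91 dB.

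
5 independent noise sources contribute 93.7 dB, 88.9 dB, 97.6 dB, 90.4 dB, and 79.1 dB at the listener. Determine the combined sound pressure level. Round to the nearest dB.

100 dB

For uncorrelated sources the intensities add, so convert each level to linear form, sum, and take 10·log₁₀ of the total.
Σ 10^(L/10) = 10^(93.7/10) + 10^(88.9/10) + 10^(97.6/10) + 10^(90.4/10) + 10^(79.1/10) = 1.005e+10.
L_total = 10·log₁₀(1.005e+10) = 100.02 dB.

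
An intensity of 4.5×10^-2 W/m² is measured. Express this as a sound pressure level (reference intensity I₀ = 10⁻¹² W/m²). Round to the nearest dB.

107 dB

I/I₀ = 4.5×10^-2/10⁻¹² = 4.5×10^10, and L = 10·log₁₀(I/I₀).
L = 10·(0.6532 + 10) = 106.53 dB.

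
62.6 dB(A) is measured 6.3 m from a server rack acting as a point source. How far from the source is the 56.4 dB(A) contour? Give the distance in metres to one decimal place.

12.9 m

For a point source L₁ − L₂ = 20·log₁₀(r₂/r₁), so r₂ = r₁·10^((L₁−L₂)/20).
r₂ = 6.3·10^((62.6−56.4)/20) = 6.3·10^(6.2/20) = 12.86 m.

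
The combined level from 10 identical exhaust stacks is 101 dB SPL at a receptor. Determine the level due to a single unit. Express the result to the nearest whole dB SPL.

Dividing the total intensity by 10 lowers the level by 10·log₁₀ 10 = 10.000 dB: L₁ = 101 − 10.000.

91 dB SPL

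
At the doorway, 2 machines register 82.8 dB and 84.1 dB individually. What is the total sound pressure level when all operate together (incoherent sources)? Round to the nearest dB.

87 dB

For uncorrelated sources the intensities add, so convert each level to linear form, sum, and take 10·log₁₀ of the total.
Σ 10^(L/10) = 10^(82.8/10) + 10^(84.1/10) = 4.476e+08.
L_total = 10·log₁₀(4.476e+08) = 86.51 dB.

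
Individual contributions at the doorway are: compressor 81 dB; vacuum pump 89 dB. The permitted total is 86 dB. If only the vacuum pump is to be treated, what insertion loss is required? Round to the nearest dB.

The untreated sources together contribute 10^(81/10) = 1.259e+08, i.e. 81.00 dB.
To meet 86 dB overall, the treated vacuum pump may contribute at most 10^(86/10) − 1.259e+08 = 2.722e+08, i.e. 84.35 dB.
Required insertion loss = 89 − 84.35 = 4.65 dB.

5 dB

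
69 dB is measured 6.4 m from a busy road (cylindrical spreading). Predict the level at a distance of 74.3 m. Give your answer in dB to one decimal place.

Line-source attenuation: ΔL = 10·log₁₀(r₂/r₁) = 10·log₁₀(74.3/6.4) = 10.648 dB.
L₂ = 69 − 10·log₁₀(74.3/6.4) = 69 − 10.648 = 58.35 dB.

58.4 dB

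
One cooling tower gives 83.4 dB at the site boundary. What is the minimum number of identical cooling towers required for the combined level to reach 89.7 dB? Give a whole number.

5

Need L₁ + 10·log₁₀ N ≥ 89.7, i.e. log₁₀ N ≥ 0.63.
N ≥ 10^(6.3/10) = 4.266, so N = 5.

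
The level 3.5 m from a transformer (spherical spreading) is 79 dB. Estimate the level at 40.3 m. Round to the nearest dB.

58 dB

For a point source, L₂ = L₁ − 20·log₁₀(r₂/r₁).
L₂ = 79 − 20·log₁₀(40.3/3.5) = 79 − 21.225 = 57.78 dB.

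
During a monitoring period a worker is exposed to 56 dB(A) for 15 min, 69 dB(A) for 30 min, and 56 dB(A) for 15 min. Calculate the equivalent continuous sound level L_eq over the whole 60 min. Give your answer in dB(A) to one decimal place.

L_eq = 10·log₁₀[(1/T)·Σ tᵢ·10^(Lᵢ/10)] with T = 60 min.
Σ tᵢ·10^(Lᵢ/10) = 15·10^(56/10) + 30·10^(69/10) + 15·10^(56/10) = 2.502e+08.
L_eq = 10·log₁₀(2.502e+08/60) = 66.20 dB(A).

66.2 dB(A)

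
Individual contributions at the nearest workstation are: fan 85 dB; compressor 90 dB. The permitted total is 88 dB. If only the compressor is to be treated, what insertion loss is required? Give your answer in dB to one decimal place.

5.0 dB

Everything except the compressor sums to 10^(85/10) = 3.162e+08 in linear terms, 85.00 dB.
To meet 88 dB overall, the treated compressor may contribute at most 10^(88/10) − 3.162e+08 = 3.147e+08, i.e. 84.98 dB.
Required insertion loss = 90 − 84.98 = 5.02 dB.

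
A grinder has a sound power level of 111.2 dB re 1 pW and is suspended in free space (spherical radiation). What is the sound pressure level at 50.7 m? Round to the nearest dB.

Free-field spherical radiation: L_p = L_w − 10·log₁₀(4π·r²), r = 50.7 m.
4π·r² = 3.23e+04 m², 10·log₁₀ of that is 45.092 dB.
L_p = 111.2 − 45.092 = 66.11 dB.

66 dB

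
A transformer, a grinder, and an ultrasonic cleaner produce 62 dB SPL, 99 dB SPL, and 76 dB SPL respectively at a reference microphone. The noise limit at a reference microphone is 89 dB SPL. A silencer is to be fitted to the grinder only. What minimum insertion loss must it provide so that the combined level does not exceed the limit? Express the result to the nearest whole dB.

10 dB

Everything except the grinder sums to 10^(62/10) + 10^(76/10) = 4.140e+07 in linear terms, 76.17 dB SPL.
The limit corresponds to 10^(89/10) = 7.943e+08; subtracting the fixed part leaves 7.529e+08 for the grinder, i.e. 88.77 dB SPL.
So the grinder must be reduced from 99 to 88.77 dB SPL: IL = 10.23 dB.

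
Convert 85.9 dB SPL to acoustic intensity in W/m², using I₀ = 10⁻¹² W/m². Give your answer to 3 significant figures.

I = I₀·10^(L/10) = 10⁻¹² × 10^(85.9/10) = 10^(-3.410).

0.000389 W/m²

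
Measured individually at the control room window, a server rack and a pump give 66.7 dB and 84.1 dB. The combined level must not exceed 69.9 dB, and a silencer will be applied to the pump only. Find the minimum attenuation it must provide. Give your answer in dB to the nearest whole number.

Everything except the pump sums to 10^(66.7/10) = 4.677e+06 in linear terms, 66.70 dB.
To meet 69.9 dB overall, the treated pump may contribute at most 10^(69.9/10) − 4.677e+06 = 5.095e+06, i.e. 67.07 dB.
So the pump must be reduced from 84.1 to 67.07 dB: IL = 17.03 dB.

17 dB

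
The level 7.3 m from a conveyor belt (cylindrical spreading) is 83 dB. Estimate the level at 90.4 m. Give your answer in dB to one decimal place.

Cylindrical spreading from a line source gives a 10·log₁₀(r₂/r₁) drop.
L₂ = 83 − 10·log₁₀(90.4/7.3) = 83 − 10.928 = 72.07 dB.

72.1 dB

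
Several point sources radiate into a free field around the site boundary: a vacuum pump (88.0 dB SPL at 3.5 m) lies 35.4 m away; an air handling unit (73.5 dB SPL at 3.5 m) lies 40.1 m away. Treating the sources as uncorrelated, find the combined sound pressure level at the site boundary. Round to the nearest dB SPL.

Propagate each source to the receiver with L = L_ref − 20·log₁₀(r/r_ref), then add intensities.
vacuum pump: 88.0 − 20·log₁₀(35.4/3.5) = 88.0 − 20.10 = 67.90 dB SPL.
air handling unit: 73.5 − 20·log₁₀(40.1/3.5) = 73.5 − 21.18 = 52.32 dB SPL.
Σ 10^(L/10) = 6.338e+06 → L_total = 10·log₁₀(6.338e+06) = 68.02 dB SPL.

68 dB SPL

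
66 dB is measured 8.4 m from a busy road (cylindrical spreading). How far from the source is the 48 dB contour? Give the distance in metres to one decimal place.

For a line source L₁ − L₂ = 10·log₁₀(r₂/r₁), so r₂ = r₁·10^((L₁−L₂)/10).
r₂ = 8.4·10^((66−48)/10) = 8.4·10^(18.0/10) = 530.00 m.

530.0 m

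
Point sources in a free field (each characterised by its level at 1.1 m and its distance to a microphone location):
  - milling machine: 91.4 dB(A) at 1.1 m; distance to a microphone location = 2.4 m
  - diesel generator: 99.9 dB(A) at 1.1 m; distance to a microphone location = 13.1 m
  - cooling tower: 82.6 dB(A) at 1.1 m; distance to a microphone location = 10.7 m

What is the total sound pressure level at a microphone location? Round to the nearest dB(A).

Propagate each source to the receiver with L = L_ref − 20·log₁₀(r/r_ref), then add intensities.
milling machine: 91.4 − 20·log₁₀(2.4/1.1) = 91.4 − 6.78 = 84.62 dB(A).
diesel generator: 99.9 − 20·log₁₀(13.1/1.1) = 99.9 − 21.52 = 78.38 dB(A).
cooling tower: 82.6 − 20·log₁₀(10.7/1.1) = 82.6 − 19.76 = 62.84 dB(A).
Σ 10^(L/10) = 3.608e+08 → L_total = 10·log₁₀(3.608e+08) = 85.57 dB(A).

86 dB(A)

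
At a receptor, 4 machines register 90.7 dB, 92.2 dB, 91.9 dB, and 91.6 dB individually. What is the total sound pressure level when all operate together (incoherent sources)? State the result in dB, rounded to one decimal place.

Incoherent sources combine by intensity addition: L_total = 10·log₁₀(Σ 10^(L_i/10)).
Σ 10^(L/10) = 10^(90.7/10) + 10^(92.2/10) + 10^(91.9/10) + 10^(91.6/10) = 5.829e+09.
L_total = 10·log₁₀(5.829e+09) = 97.66 dB.

97.7 dB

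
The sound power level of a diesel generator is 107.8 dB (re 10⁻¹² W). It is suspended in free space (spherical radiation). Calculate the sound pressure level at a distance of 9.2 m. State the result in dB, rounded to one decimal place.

The power spreads over a sphere of area 4π·r², so L_p = L_w − 10·log₁₀(4π·r²).
4π·r² = 1064 m², 10·log₁₀ of that is 30.268 dB.
L_p = 107.8 − 30.268 = 77.53 dB.

77.5 dB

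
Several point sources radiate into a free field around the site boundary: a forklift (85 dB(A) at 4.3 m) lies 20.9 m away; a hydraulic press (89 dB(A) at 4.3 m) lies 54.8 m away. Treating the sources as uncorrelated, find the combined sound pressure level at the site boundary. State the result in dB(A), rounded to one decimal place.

72.6 dB(A)

Propagate each source to the receiver with L = L_ref − 20·log₁₀(r/r_ref), then add intensities.
forklift: 85 − 20·log₁₀(20.9/4.3) = 85 − 13.73 = 71.27 dB(A).
hydraulic press: 89 − 20·log₁₀(54.8/4.3) = 89 − 22.11 = 66.89 dB(A).
Σ 10^(L/10) = 1.828e+07 → L_total = 10·log₁₀(1.828e+07) = 72.62 dB(A).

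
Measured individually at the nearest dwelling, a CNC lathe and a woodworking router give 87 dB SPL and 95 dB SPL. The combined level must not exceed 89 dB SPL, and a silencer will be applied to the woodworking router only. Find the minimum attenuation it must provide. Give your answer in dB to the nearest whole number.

10 dB

Everything except the woodworking router sums to 10^(87/10) = 5.012e+08 in linear terms, 87.00 dB SPL.
The limit corresponds to 10^(89/10) = 7.943e+08; subtracting the fixed part leaves 2.931e+08 for the woodworking router, i.e. 84.67 dB SPL.
So the woodworking router must be reduced from 95 to 84.67 dB SPL: IL = 10.33 dB.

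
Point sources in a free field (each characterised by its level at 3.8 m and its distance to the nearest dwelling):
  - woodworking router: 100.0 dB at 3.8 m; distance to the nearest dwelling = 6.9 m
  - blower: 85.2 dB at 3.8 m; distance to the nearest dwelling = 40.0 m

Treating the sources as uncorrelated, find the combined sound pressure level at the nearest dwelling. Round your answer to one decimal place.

94.8 dB

Propagate each source to the receiver with L = L_ref − 20·log₁₀(r/r_ref), then add intensities.
woodworking router: 100.0 − 20·log₁₀(6.9/3.8) = 100.0 − 5.18 = 94.82 dB.
blower: 85.2 − 20·log₁₀(40.0/3.8) = 85.2 − 20.45 = 64.75 dB.
Σ 10^(L/10) = 3.036e+09 → L_total = 10·log₁₀(3.036e+09) = 94.82 dB.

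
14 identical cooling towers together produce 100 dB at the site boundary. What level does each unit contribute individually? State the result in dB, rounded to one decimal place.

88.5 dB

For N identical incoherent sources L_total = L₁ + 10·log₁₀ N, so L₁ = 100 − 10·log₁₀(14) = 100 − 11.461.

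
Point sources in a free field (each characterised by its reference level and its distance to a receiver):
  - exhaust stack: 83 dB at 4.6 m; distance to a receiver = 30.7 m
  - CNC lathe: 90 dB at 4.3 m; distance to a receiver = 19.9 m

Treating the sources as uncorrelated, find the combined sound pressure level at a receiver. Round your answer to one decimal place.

77.1 dB

Propagate each source to the receiver with L = L_ref − 20·log₁₀(r/r_ref), then add intensities.
exhaust stack: 83 − 20·log₁₀(30.7/4.6) = 83 − 16.49 = 66.51 dB.
CNC lathe: 90 − 20·log₁₀(19.9/4.3) = 90 − 13.31 = 76.69 dB.
Σ 10^(L/10) = 5.117e+07 → L_total = 10·log₁₀(5.117e+07) = 77.09 dB.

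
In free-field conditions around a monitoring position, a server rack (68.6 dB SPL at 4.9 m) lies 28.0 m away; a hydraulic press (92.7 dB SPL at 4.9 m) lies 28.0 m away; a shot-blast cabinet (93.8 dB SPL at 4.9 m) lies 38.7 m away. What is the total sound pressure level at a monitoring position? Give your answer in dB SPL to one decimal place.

79.8 dB SPL

Propagate each source to the receiver with L = L_ref − 20·log₁₀(r/r_ref), then add intensities.
server rack: 68.6 − 20·log₁₀(28.0/4.9) = 68.6 − 15.14 = 53.46 dB SPL.
hydraulic press: 92.7 − 20·log₁₀(28.0/4.9) = 92.7 − 15.14 = 77.56 dB SPL.
shot-blast cabinet: 93.8 − 20·log₁₀(38.7/4.9) = 93.8 − 17.95 = 75.85 dB SPL.
Σ 10^(L/10) = 9.570e+07 → L_total = 10·log₁₀(9.570e+07) = 79.81 dB SPL.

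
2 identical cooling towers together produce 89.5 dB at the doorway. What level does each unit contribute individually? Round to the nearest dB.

86 dB

For N identical incoherent sources L_total = L₁ + 10·log₁₀ N, so L₁ = 89.5 − 10·log₁₀(2) = 89.5 − 3.010.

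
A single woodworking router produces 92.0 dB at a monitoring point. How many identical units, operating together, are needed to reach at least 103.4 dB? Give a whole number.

Need L₁ + 10·log₁₀ N ≥ 103.4, i.e. log₁₀ N ≥ 1.14.
N ≥ 10^(11.4/10) = 13.804, so N = 14.

14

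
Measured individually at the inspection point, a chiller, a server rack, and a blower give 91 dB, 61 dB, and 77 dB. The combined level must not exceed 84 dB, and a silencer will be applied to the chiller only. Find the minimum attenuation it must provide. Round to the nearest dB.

Fixed contribution from the other sources: Σ 10^(L/10) = 10^(61/10) + 10^(77/10) = 5.138e+07 (77.11 dB).
To meet 84 dB overall, the treated chiller may contribute at most 10^(84/10) − 5.138e+07 = 1.998e+08, i.e. 83.01 dB.
Required insertion loss = 91 − 83.01 = 7.99 dB.

8 dB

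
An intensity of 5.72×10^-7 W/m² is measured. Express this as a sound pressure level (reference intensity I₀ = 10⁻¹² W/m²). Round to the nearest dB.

Dividing by I₀ shifts the exponent by 12: I/I₀ = 5.72×10^5.
L = 10·(0.7574 + 5) = 57.57 dB.

58 dB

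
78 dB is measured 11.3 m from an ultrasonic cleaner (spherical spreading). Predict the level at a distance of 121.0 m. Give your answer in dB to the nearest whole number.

Spherical spreading from a point source gives a 20·log₁₀(r₂/r₁) drop.
L₂ = 78 − 20·log₁₀(121.0/11.3) = 78 − 20.594 = 57.41 dB.

57 dB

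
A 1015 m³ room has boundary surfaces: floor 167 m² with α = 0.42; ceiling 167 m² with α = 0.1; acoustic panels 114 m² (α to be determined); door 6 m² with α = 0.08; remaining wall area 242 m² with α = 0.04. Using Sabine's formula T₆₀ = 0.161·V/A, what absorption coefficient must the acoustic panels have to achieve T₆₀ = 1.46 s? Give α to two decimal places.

A = 0.161·V/T₆₀ = 0.161·1015/1.46 = 111.93 m² sabins.
Absorption from the other surfaces = 167·0.42 + 167·0.1 + 6·0.08 + 242·0.04 = 97.00 m², so the acoustic panels must supply 14.93 m² over 114 m².
α = 14.93/114 = 0.131.

0.13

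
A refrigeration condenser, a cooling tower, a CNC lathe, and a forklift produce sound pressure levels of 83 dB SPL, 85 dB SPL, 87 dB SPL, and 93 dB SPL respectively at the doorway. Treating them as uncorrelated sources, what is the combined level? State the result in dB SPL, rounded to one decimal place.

94.8 dB SPL

Incoherent sources combine by intensity addition: L_total = 10·log₁₀(Σ 10^(L_i/10)).
Σ 10^(L/10) = 10^(83/10) + 10^(85/10) + 10^(87/10) + 10^(93/10) = 3.012e+09.
L_total = 10·log₁₀(3.012e+09) = 94.79 dB SPL.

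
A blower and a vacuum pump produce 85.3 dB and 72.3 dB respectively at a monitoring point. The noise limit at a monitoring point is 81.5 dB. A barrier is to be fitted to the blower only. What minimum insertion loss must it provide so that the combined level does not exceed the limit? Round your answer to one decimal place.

4.4 dB

Everything except the blower sums to 10^(72.3/10) = 1.698e+07 in linear terms, 72.30 dB.
To meet 81.5 dB overall, the treated blower may contribute at most 10^(81.5/10) − 1.698e+07 = 1.243e+08, i.e. 80.94 dB.
So the blower must be reduced from 85.3 to 80.94 dB: IL = 4.36 dB.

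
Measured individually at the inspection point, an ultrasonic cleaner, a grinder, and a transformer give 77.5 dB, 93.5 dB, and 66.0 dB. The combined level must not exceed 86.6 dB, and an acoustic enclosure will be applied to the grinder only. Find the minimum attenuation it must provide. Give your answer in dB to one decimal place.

7.5 dB

Fixed contribution from the other sources: Σ 10^(L/10) = 10^(77.5/10) + 10^(66.0/10) = 6.022e+07 (77.80 dB).
The limit corresponds to 10^(86.6/10) = 4.571e+08; subtracting the fixed part leaves 3.969e+08 for the grinder, i.e. 85.99 dB.
Required insertion loss = 93.5 − 85.99 = 7.51 dB.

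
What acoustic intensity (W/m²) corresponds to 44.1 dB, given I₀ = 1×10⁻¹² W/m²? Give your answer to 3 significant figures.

I/I₀ = 10^(44.1/10) = 2.57e+04, so I = 2.57e+04 × 10⁻¹² W/m².

2.57e-08 W/m²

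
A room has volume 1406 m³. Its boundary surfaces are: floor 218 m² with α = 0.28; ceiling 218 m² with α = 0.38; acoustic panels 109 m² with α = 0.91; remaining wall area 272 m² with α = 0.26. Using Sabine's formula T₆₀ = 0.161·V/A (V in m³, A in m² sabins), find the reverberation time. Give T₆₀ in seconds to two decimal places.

Total absorption A = 218·0.28 + 218·0.38 + 109·0.91 + 272·0.26 = 313.79 m² sabins.
T₆₀ = 0.161 × 1406 / 313.79 = 0.721 s.

0.72 s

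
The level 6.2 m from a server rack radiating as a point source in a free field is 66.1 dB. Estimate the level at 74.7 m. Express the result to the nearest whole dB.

44 dB

Spherical spreading from a point source gives a 20·log₁₀(r₂/r₁) drop.
L₂ = 66.1 − 20·log₁₀(74.7/6.2) = 66.1 − 21.619 = 44.48 dB.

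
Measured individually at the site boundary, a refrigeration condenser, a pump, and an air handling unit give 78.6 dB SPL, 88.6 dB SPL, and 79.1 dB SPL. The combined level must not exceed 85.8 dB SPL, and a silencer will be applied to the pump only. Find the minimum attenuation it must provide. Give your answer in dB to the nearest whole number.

Everything except the pump sums to 10^(78.6/10) + 10^(79.1/10) = 1.537e+08 in linear terms, 81.87 dB SPL.
To meet 85.8 dB SPL overall, the treated pump may contribute at most 10^(85.8/10) − 1.537e+08 = 2.265e+08, i.e. 83.55 dB SPL.
So the pump must be reduced from 88.6 to 83.55 dB SPL: IL = 5.05 dB.

5 dB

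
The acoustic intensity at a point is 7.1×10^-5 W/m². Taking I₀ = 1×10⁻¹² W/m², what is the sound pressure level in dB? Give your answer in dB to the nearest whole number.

79 dB

L = 10·log₁₀(I/I₀) = 10·log₁₀(7.1×10^-5/10⁻¹²) = 10·log₁₀(7.1×10^7).
L = 10·(0.8513 + 7) = 78.51 dB.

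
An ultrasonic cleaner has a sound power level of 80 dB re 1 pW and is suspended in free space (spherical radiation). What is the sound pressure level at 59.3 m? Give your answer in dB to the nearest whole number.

Free-field spherical radiation: L_p = L_w − 10·log₁₀(4π·r²), r = 59.3 m.
4π·r² = 4.419e+04 m², 10·log₁₀ of that is 46.453 dB.
L_p = 80 − 46.453 = 33.55 dB.

34 dB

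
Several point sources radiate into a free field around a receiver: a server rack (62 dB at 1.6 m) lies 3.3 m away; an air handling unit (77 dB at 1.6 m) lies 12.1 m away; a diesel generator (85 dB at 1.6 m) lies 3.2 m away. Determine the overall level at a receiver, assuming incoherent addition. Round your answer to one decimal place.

79.0 dB

Apply inverse-square spreading to bring every level to the receiver, then sum 10^(L/10).
server rack: 62 − 20·log₁₀(3.3/1.6) = 62 − 6.29 = 55.71 dB.
air handling unit: 77 − 20·log₁₀(12.1/1.6) = 77 − 17.57 = 59.43 dB.
diesel generator: 85 − 20·log₁₀(3.2/1.6) = 85 − 6.02 = 78.98 dB.
Σ 10^(L/10) = 8.031e+07 → L_total = 10·log₁₀(8.031e+07) = 79.05 dB.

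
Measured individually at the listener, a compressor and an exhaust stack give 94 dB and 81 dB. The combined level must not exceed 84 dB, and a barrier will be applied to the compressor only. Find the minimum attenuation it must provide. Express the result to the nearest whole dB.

Fixed contribution from the other source: Σ 10^(L/10) = 10^(81/10) = 1.259e+08 (81.00 dB).
The limit corresponds to 10^(84/10) = 2.512e+08; subtracting the fixed part leaves 1.253e+08 for the compressor, i.e. 80.98 dB.
So the compressor must be reduced from 94 to 80.98 dB: IL = 13.02 dB.

13 dB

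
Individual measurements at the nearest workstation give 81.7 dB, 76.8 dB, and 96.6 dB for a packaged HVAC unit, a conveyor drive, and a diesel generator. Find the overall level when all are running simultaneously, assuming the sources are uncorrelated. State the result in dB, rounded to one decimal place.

Incoherent sources combine by intensity addition: L_total = 10·log₁₀(Σ 10^(L_i/10)).
Σ 10^(L/10) = 10^(81.7/10) + 10^(76.8/10) + 10^(96.6/10) = 4.767e+09.
L_total = 10·log₁₀(4.767e+09) = 96.78 dB.

96.8 dB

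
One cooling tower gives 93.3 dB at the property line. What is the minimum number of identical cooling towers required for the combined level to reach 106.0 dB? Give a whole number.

19

The shortfall is 106.0 − 93.3 = 12.7 dB, and N units add 10·log₁₀ N, so need 10·log₁₀ N ≥ 12.7.
N ≥ 10^(12.7/10) = 18.621, so N = 19.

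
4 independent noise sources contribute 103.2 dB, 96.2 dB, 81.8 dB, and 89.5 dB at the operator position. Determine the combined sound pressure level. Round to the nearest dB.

104 dB

Incoherent sources combine by intensity addition: L_total = 10·log₁₀(Σ 10^(L_i/10)).
Σ 10^(L/10) = 10^(103.2/10) + 10^(96.2/10) + 10^(81.8/10) + 10^(89.5/10) = 2.610e+10.
L_total = 10·log₁₀(2.610e+10) = 104.17 dB.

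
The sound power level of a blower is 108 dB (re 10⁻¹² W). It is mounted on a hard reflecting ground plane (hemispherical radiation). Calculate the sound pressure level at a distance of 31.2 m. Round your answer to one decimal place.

Free-field hemispherical radiation: L_p = L_w − 10·log₁₀(2π·r²), r = 31.2 m.
2π·r² = 6116 m², 10·log₁₀ of that is 37.865 dB.
L_p = 108 − 37.865 = 70.14 dB.

70.1 dB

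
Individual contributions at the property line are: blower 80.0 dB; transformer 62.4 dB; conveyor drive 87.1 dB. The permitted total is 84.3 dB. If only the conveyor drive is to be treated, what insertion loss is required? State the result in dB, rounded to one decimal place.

4.9 dB

Everything except the conveyor drive sums to 10^(80.0/10) + 10^(62.4/10) = 1.017e+08 in linear terms, 80.07 dB.
The limit corresponds to 10^(84.3/10) = 2.692e+08; subtracting the fixed part leaves 1.674e+08 for the conveyor drive, i.e. 82.24 dB.
Required insertion loss = 87.1 − 82.24 = 4.86 dB.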